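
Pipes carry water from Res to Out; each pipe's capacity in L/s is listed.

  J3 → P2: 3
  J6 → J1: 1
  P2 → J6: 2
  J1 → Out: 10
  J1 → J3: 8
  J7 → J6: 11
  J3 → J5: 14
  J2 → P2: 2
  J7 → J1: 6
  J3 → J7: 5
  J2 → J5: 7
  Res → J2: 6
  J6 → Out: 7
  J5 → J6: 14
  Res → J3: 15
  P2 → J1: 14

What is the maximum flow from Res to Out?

Augment Res→J3→J5→J6→Out: bottleneck 7, flow now 7.
Augment Res→J3→P2→J1→Out: bottleneck 3, flow now 10.
Augment Res→J3→J7→J1→Out: bottleneck 5, flow now 15.
Augment Res→J2→P2→J1→Out: bottleneck 2, flow now 17.
No augmenting path remains; maximum flow = 17.
In the residual graph, reachable from Res: {Res, J3, J2, J5, P2, J7, J1, J6}.
Min-cut edges: J1→Out (10), J6→Out (7); capacity 10 + 7 = 17.
This cut is saturated, so no flow can exceed 17.

17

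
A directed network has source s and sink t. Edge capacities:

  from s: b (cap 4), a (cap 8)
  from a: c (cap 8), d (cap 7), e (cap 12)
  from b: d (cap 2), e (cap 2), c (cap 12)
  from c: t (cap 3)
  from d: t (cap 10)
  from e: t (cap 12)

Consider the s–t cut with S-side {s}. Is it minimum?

Yes — it is a minimum cut (capacity 12).

Given cut capacity: 8 + 4 = 12.
Augment s→a→c→t: bottleneck 3, flow now 3.
Augment s→a→d→t: bottleneck 5, flow now 8.
Augment s→b→d→t: bottleneck 2, flow now 10.
Augment s→b→e→t: bottleneck 2, flow now 12.
No augmenting path remains; maximum flow = 12.
Cut capacity 12 equals the max flow, so it is a minimum cut.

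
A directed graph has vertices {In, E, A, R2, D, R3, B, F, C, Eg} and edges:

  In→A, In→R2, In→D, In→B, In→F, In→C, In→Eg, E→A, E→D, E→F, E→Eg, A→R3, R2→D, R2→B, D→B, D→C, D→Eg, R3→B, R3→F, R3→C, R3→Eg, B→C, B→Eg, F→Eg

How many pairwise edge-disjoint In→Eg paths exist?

Assign every edge capacity 1; by Menger, the answer equals the max flow.
Path In→Eg (+1); total 1.
Path In→D→Eg (+1); total 2.
Path In→B→Eg (+1); total 3.
Path In→F→Eg (+1); total 4.
Path In→A→R3→Eg (+1); total 5.
No residual In→Eg path; max flow = 5.
Certifying cut of size 5: {B→Eg, D→Eg, In→A, In→Eg, In→F}.

5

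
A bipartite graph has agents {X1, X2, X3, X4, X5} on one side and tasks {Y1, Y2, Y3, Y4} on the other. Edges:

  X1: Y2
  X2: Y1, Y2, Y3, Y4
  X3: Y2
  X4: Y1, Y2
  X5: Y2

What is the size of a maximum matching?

Unit-capacity flow: source→left, listed edges, right→sink; max matching = max flow.
Augmenting path X1→Y2 (+1); matched 1.
Augmenting path X2→Y1 (+1); matched 2.
Augmenting path X4→Y1→X2→Y3 (+1); matched 3.
No augmenting path remains; maximum matching = 3.
König certificate: {X2, X4, Y2} is a vertex cover of size 3 (every listed pair touches it), so no matching can be larger.

3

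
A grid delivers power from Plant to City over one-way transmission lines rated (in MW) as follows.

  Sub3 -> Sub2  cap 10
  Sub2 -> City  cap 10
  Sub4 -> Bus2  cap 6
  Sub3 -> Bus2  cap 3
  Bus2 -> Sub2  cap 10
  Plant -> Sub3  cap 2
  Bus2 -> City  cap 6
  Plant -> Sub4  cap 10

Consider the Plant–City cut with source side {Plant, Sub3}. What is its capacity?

23

Edges leaving {Plant, Sub3}: Plant→Sub4 (10), Sub3→Sub2 (10), Sub3→Bus2 (3).
Cut capacity = 10 + 10 + 3 = 23.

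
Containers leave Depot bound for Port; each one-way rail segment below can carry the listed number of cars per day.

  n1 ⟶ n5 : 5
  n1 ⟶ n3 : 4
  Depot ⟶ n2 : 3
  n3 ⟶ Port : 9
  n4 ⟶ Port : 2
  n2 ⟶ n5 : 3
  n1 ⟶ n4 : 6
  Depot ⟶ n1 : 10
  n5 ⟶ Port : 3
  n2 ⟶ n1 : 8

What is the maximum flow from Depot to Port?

9

Augment Depot→n1→n3→Port: bottleneck 4, flow now 4.
Augment Depot→n1→n4→Port: bottleneck 2, flow now 6.
Augment Depot→n1→n5→Port: bottleneck 3, flow now 9.
No augmenting path remains; maximum flow = 9.
In the residual graph, reachable from Depot: {Depot, n1, n2, n4, n5}.
Min-cut edges: n1→n3 (4), n4→Port (2), n5→Port (3); capacity 4 + 2 + 3 = 9.
This cut is saturated, so no flow can exceed 9.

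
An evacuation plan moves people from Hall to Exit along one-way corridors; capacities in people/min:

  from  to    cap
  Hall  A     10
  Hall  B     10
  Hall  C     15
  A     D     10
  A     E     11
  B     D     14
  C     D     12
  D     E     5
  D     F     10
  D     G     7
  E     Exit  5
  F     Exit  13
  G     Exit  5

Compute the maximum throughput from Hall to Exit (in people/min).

Augment Hall→A→E→Exit: bottleneck 5, flow now 5.
Augment Hall→A→D→F→Exit: bottleneck 5, flow now 10.
Augment Hall→B→D→F→Exit: bottleneck 5, flow now 15.
Augment Hall→B→D→G→Exit: bottleneck 5, flow now 20.
No augmenting path remains; maximum flow = 20.
In the residual graph, reachable from Hall: {Hall, A, B, C, D, E, G}.
Min-cut edges: D→F (10), E→Exit (5), G→Exit (5); capacity 10 + 5 + 5 = 20.
This cut is saturated, so no flow can exceed 20.

20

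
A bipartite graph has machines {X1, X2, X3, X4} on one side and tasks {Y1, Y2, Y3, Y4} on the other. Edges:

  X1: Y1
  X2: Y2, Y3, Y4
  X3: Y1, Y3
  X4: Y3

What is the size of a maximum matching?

3

Unit-capacity flow: source→left, listed edges, right→sink; max matching = max flow.
Augmenting path X1→Y1 (+1); matched 1.
Augmenting path X2→Y2 (+1); matched 2.
Augmenting path X3→Y3 (+1); matched 3.
No augmenting path remains; maximum matching = 3.
König certificate: {X2, Y1, Y3} is a vertex cover of size 3 (every listed pair touches it), so no matching can be larger.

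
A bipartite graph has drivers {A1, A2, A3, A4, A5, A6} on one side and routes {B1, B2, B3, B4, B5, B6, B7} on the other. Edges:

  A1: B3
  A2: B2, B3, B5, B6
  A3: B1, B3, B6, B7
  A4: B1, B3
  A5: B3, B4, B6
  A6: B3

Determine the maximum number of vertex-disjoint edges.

5

Unit-capacity flow: source→left, listed edges, right→sink; max matching = max flow.
Augmenting path A1→B3 (+1); matched 1.
Augmenting path A2→B2 (+1); matched 2.
Augmenting path A3→B1 (+1); matched 3.
Augmenting path A5→B4 (+1); matched 4.
Augmenting path A4→B1→A3→B6 (+1); matched 5.
No augmenting path remains; maximum matching = 5.
König certificate: {A2, A3, A4, A5, B3} is a vertex cover of size 5 (every listed pair touches it), so no matching can be larger.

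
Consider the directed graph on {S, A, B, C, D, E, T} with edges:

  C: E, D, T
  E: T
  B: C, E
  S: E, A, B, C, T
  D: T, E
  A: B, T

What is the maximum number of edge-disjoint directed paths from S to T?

5

Assign every edge capacity 1; by Menger, the answer equals the max flow.
Path S→T (+1); total 1.
Path S→A→T (+1); total 2.
Path S→C→T (+1); total 3.
Path S→E→T (+1); total 4.
Path S→B→C→D→T (+1); total 5.
No residual S→T path; max flow = 5.
Certifying cut of size 5: {S→A, S→B, S→C, S→E, S→T}.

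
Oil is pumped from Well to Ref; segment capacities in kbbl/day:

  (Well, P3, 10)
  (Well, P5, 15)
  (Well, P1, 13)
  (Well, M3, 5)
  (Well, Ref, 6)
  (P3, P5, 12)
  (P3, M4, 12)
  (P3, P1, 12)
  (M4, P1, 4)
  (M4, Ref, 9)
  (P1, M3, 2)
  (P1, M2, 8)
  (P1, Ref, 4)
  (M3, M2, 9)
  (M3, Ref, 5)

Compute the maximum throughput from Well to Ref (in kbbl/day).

24

Augment Well→Ref: bottleneck 6, flow now 6.
Augment Well→P1→Ref: bottleneck 4, flow now 10.
Augment Well→M3→Ref: bottleneck 5, flow now 15.
Augment Well→P3→M4→Ref: bottleneck 9, flow now 24.
No augmenting path remains; maximum flow = 24.
In the residual graph, reachable from Well: {Well, P3, P5, M4, P1, M3, M2}.
Min-cut edges: Well→Ref (6), M4→Ref (9), P1→Ref (4), M3→Ref (5); capacity 6 + 9 + 4 + 5 = 24.
This cut is saturated, so no flow can exceed 24.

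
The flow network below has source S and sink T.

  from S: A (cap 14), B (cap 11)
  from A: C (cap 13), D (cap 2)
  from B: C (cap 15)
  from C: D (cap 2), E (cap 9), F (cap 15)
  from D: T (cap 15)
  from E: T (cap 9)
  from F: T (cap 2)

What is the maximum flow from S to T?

15

Augment S→A→D→T: bottleneck 2, flow now 2.
Augment S→A→C→D→T: bottleneck 2, flow now 4.
Augment S→A→C→E→T: bottleneck 9, flow now 13.
Augment S→A→C→F→T: bottleneck 1, flow now 14.
Augment S→B→C→F→T: bottleneck 1, flow now 15.
No augmenting path remains; maximum flow = 15.
In the residual graph, reachable from S: {S, A, B, C, F}.
Min-cut edges: A→D (2), C→D (2), C→E (9), F→T (2); capacity 2 + 2 + 9 + 2 = 15.
This cut is saturated, so no flow can exceed 15.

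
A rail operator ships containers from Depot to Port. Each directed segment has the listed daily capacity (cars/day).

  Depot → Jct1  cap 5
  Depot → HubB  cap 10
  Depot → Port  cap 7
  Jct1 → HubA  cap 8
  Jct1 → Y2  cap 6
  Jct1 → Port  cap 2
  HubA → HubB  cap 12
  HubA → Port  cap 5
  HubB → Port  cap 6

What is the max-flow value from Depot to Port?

Augment Depot→Port: bottleneck 7, flow now 7.
Augment Depot→Jct1→Port: bottleneck 2, flow now 9.
Augment Depot→HubB→Port: bottleneck 6, flow now 15.
Augment Depot→Jct1→HubA→Port: bottleneck 3, flow now 18.
No augmenting path remains; maximum flow = 18.
In the residual graph, reachable from Depot: {Depot, HubB}.
Min-cut edges: Depot→Jct1 (5), Depot→Port (7), HubB→Port (6); capacity 5 + 7 + 6 = 18.
This cut is saturated, so no flow can exceed 18.

18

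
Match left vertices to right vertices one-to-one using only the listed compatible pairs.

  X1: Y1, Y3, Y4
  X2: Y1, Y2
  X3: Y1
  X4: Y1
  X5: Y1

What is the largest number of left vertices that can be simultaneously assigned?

3

Unit-capacity flow: source→left, listed edges, right→sink; max matching = max flow.
Augmenting path X1→Y1 (+1); matched 1.
Augmenting path X2→Y2 (+1); matched 2.
Augmenting path X3→Y1→X1→Y3 (+1); matched 3.
No augmenting path remains; maximum matching = 3.
König certificate: {X1, X2, Y1} is a vertex cover of size 3 (every listed pair touches it), so no matching can be larger.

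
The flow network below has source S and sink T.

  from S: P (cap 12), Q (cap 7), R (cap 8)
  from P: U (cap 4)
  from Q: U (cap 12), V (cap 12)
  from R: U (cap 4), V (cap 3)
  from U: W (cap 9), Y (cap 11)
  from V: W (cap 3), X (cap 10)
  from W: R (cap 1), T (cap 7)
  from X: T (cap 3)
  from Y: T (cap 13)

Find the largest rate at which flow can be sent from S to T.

18

Augment S→P→U→W→T: bottleneck 4, flow now 4.
Augment S→Q→U→W→T: bottleneck 3, flow now 7.
Augment S→Q→U→Y→T: bottleneck 4, flow now 11.
Augment S→R→U→Y→T: bottleneck 4, flow now 15.
Augment S→R→V→X→T: bottleneck 3, flow now 18.
No augmenting path remains; maximum flow = 18.
In the residual graph, reachable from S: {S, P, R}.
Min-cut edges: S→Q (7), P→U (4), R→U (4), R→V (3); capacity 7 + 4 + 4 + 3 = 18.
This cut is saturated, so no flow can exceed 18.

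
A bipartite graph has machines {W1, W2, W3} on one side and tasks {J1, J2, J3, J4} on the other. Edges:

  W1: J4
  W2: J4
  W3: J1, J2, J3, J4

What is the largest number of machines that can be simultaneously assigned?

Unit-capacity flow: source→left, listed edges, right→sink; max matching = max flow.
Augmenting path W1→J4 (+1); matched 1.
Augmenting path W3→J1 (+1); matched 2.
No augmenting path remains; maximum matching = 2.
König certificate: {W3, J4} is a vertex cover of size 2 (every listed pair touches it), so no matching can be larger.

2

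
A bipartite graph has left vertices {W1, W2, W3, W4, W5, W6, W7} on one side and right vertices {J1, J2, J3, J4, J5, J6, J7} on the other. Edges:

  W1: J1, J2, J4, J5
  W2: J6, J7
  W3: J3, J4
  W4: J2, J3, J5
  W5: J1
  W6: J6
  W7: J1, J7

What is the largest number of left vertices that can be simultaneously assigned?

Unit-capacity flow: source→left, listed edges, right→sink; max matching = max flow.
Augmenting path W1→J1 (+1); matched 1.
Augmenting path W2→J6 (+1); matched 2.
Augmenting path W3→J3 (+1); matched 3.
Augmenting path W4→J2 (+1); matched 4.
Augmenting path W7→J7 (+1); matched 5.
Augmenting path W5→J1→W1→J4 (+1); matched 6.
No augmenting path remains; maximum matching = 6.
König certificate: {W1, W3, W4, J1, J6, J7} is a vertex cover of size 6 (every listed pair touches it), so no matching can be larger.

6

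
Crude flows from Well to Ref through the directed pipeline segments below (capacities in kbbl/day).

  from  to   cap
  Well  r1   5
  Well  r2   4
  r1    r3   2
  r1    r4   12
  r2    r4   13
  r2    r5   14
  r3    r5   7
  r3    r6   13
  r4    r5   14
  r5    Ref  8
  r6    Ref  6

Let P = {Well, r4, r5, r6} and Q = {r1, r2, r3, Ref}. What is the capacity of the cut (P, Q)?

Edges leaving {Well, r4, r5, r6}: Well→r1 (5), Well→r2 (4), r5→Ref (8), r6→Ref (6).
Cut capacity = 5 + 4 + 8 + 6 = 23.

23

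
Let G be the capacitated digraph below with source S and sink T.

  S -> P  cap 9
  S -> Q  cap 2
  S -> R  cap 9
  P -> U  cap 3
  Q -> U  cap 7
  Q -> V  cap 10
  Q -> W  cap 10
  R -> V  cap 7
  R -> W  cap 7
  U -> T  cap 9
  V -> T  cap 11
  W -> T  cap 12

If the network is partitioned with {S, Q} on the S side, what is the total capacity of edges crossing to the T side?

Edges leaving {S, Q}: S→P (9), S→R (9), Q→U (7), Q→V (10), Q→W (10).
Cut capacity = 9 + 9 + 7 + 10 + 10 = 45.

45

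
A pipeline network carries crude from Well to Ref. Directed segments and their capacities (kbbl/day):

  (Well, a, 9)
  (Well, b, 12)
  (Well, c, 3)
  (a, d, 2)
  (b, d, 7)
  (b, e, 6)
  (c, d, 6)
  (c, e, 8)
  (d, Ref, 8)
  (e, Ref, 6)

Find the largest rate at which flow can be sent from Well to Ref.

Augment Well→a→d→Ref: bottleneck 2, flow now 2.
Augment Well→b→d→Ref: bottleneck 6, flow now 8.
Augment Well→b→e→Ref: bottleneck 6, flow now 14.
No augmenting path remains; maximum flow = 14.
In the residual graph, reachable from Well: {Well, a, b, c, d, e}.
Min-cut edges: d→Ref (8), e→Ref (6); capacity 8 + 6 = 14.
This cut is saturated, so no flow can exceed 14.

14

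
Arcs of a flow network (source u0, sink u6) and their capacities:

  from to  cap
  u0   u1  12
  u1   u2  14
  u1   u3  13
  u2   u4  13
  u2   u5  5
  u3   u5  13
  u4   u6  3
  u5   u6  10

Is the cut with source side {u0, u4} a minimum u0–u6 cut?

Given cut capacity: 12 + 3 = 15.
Augment u0→u1→u2→u4→u6: bottleneck 3, flow now 3.
Augment u0→u1→u2→u5→u6: bottleneck 5, flow now 8.
Augment u0→u1→u3→u5→u6: bottleneck 4, flow now 12.
No augmenting path remains; maximum flow = 12.
In the residual graph, reachable from u0: {u0}.
Min-cut edges: u0→u1 (12); capacity 12 = 12.
Cut capacity 15 exceeds the max flow 12, so it is not minimum.

No — its capacity is 15, but the minimum cut has capacity 12.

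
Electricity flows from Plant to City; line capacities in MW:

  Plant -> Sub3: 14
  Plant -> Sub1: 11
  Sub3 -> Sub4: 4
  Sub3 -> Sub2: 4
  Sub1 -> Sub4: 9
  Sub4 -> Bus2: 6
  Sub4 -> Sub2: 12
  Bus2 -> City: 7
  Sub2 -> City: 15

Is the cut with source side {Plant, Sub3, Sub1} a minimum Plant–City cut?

Yes — it is a minimum cut (capacity 17).

Given cut capacity: 4 + 4 + 9 = 17.
Augment Plant→Sub3→Sub2→City: bottleneck 4, flow now 4.
Augment Plant→Sub3→Sub4→Bus2→City: bottleneck 4, flow now 8.
Augment Plant→Sub1→Sub4→Bus2→City: bottleneck 2, flow now 10.
Augment Plant→Sub1→Sub4→Sub2→City: bottleneck 7, flow now 17.
No augmenting path remains; maximum flow = 17.
Cut capacity 17 equals the max flow, so it is a minimum cut.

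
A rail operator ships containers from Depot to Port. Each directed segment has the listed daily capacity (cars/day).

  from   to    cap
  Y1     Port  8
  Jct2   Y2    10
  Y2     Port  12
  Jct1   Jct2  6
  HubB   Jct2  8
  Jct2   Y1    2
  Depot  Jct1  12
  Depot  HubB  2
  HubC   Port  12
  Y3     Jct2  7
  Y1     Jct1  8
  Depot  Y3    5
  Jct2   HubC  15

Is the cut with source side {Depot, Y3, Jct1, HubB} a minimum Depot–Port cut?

Given cut capacity: 7 + 6 + 8 = 21.
Augment Depot→Y3→Jct2→HubC→Port: bottleneck 5, flow now 5.
Augment Depot→Jct1→Jct2→HubC→Port: bottleneck 6, flow now 11.
Augment Depot→HubB→Jct2→HubC→Port: bottleneck 1, flow now 12.
Augment Depot→HubB→Jct2→Y2→Port: bottleneck 1, flow now 13.
No augmenting path remains; maximum flow = 13.
In the residual graph, reachable from Depot: {Depot, Jct1}.
Min-cut edges: Depot→Y3 (5), Depot→HubB (2), Jct1→Jct2 (6); capacity 5 + 2 + 6 = 13.
Cut capacity 21 exceeds the max flow 13, so it is not minimum.

No — its capacity is 21, but the minimum cut has capacity 13.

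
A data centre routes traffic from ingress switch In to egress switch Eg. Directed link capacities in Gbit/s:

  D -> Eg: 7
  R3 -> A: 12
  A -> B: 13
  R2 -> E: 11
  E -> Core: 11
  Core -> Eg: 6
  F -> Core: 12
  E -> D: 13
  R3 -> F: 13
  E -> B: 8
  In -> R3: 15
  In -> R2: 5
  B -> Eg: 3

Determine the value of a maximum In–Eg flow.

14

Augment In→R2→E→B→Eg: bottleneck 3, flow now 3.
Augment In→R2→E→Core→Eg: bottleneck 2, flow now 5.
Augment In→R3→F→Core→Eg: bottleneck 4, flow now 9.
Augment In→R3→A→B→E→D→Eg: bottleneck 3, flow now 12. (uses reverse residual edge)
Augment In→R3→F→Core→E→D→Eg: bottleneck 2, flow now 14. (uses reverse residual edge)
No augmenting path remains; maximum flow = 14.
In the residual graph, reachable from In: {In, R3, A, F, B, Core}.
Min-cut edges: In→R2 (5), B→Eg (3), Core→Eg (6); capacity 5 + 3 + 6 = 14.
This cut is saturated, so no flow can exceed 14.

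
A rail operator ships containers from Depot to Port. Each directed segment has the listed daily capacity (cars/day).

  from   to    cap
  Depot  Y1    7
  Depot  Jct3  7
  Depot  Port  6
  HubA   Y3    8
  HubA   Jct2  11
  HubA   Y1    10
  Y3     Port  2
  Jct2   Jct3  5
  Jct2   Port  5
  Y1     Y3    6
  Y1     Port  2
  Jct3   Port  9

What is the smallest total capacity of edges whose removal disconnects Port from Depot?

17

Augment Depot→Port: bottleneck 6, flow now 6.
Augment Depot→Y1→Port: bottleneck 2, flow now 8.
Augment Depot→Jct3→Port: bottleneck 7, flow now 15.
Augment Depot→Y1→Y3→Port: bottleneck 2, flow now 17.
No augmenting path remains; maximum flow = 17.
By max-flow min-cut, the minimum cut capacity equals the max flow.
In the residual graph, reachable from Depot: {Depot, Y3, Y1}.
Min-cut edges: Depot→Jct3 (7), Depot→Port (6), Y3→Port (2), Y1→Port (2); capacity 7 + 6 + 2 + 2 = 17.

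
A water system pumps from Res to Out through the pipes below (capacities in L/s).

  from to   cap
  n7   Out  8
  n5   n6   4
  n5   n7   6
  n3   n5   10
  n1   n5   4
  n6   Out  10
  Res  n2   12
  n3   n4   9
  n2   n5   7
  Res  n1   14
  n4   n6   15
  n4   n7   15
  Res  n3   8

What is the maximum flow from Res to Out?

18

Augment Res→n1→n5→n6→Out: bottleneck 4, flow now 4.
Augment Res→n2→n5→n7→Out: bottleneck 6, flow now 10.
Augment Res→n3→n4→n6→Out: bottleneck 6, flow now 16.
Augment Res→n3→n4→n7→Out: bottleneck 2, flow now 18.
No augmenting path remains; maximum flow = 18.
In the residual graph, reachable from Res: {Res, n1, n2, n5}.
Min-cut edges: Res→n3 (8), n5→n6 (4), n5→n7 (6); capacity 8 + 4 + 6 = 18.
This cut is saturated, so no flow can exceed 18.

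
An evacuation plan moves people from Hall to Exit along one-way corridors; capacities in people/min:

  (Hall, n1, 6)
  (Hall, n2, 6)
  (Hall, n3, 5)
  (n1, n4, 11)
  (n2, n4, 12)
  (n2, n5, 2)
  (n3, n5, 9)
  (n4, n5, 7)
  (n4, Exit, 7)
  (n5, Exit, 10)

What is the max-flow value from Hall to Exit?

Augment Hall→n1→n4→Exit: bottleneck 6, flow now 6.
Augment Hall→n2→n4→Exit: bottleneck 1, flow now 7.
Augment Hall→n2→n5→Exit: bottleneck 2, flow now 9.
Augment Hall→n3→n5→Exit: bottleneck 5, flow now 14.
Augment Hall→n2→n4→n5→Exit: bottleneck 3, flow now 17.
No augmenting path remains; maximum flow = 17.
In the residual graph, reachable from Hall: {Hall}.
Min-cut edges: Hall→n1 (6), Hall→n2 (6), Hall→n3 (5); capacity 6 + 6 + 5 = 17.
This cut is saturated, so no flow can exceed 17.

17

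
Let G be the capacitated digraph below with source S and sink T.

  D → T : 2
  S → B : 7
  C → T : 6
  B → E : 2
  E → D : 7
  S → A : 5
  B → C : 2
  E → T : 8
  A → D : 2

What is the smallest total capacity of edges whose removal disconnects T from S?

Augment S→A→D→T: bottleneck 2, flow now 2.
Augment S→B→C→T: bottleneck 2, flow now 4.
Augment S→B→E→T: bottleneck 2, flow now 6.
No augmenting path remains; maximum flow = 6.
By max-flow min-cut, the minimum cut capacity equals the max flow.
In the residual graph, reachable from S: {S, A, B}.
Min-cut edges: A→D (2), B→C (2), B→E (2); capacity 2 + 2 + 2 = 6.

6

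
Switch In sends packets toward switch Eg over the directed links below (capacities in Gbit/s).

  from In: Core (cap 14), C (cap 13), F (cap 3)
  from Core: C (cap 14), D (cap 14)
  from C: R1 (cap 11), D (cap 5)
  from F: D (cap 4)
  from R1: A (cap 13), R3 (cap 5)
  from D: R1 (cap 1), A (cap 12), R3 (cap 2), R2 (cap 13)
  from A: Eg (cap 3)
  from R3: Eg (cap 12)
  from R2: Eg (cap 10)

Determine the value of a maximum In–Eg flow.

20

Augment In→Core→D→A→Eg: bottleneck 3, flow now 3.
Augment In→Core→D→R3→Eg: bottleneck 2, flow now 5.
Augment In→Core→D→R2→Eg: bottleneck 9, flow now 14.
Augment In→C→R1→R3→Eg: bottleneck 5, flow now 19.
Augment In→C→D→R2→Eg: bottleneck 1, flow now 20.
No augmenting path remains; maximum flow = 20.
In the residual graph, reachable from In: {In, Core, C, F, R1, D, A, R2}.
Min-cut edges: R1→R3 (5), D→R3 (2), A→Eg (3), R2→Eg (10); capacity 5 + 2 + 3 + 10 = 20.
This cut is saturated, so no flow can exceed 20.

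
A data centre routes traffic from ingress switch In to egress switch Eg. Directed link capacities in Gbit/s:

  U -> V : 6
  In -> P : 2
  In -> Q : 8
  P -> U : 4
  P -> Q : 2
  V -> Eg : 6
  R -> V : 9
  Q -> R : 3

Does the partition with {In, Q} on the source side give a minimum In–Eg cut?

Yes — it is a minimum cut (capacity 5).

Given cut capacity: 2 + 3 = 5.
Augment In→P→U→V→Eg: bottleneck 2, flow now 2.
Augment In→Q→R→V→Eg: bottleneck 3, flow now 5.
No augmenting path remains; maximum flow = 5.
Cut capacity 5 equals the max flow, so it is a minimum cut.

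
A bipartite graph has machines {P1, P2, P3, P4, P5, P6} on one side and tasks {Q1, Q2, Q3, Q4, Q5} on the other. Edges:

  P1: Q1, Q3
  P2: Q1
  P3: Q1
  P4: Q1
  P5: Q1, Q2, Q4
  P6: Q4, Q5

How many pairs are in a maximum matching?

Unit-capacity flow: source→left, listed edges, right→sink; max matching = max flow.
Augmenting path P1→Q1 (+1); matched 1.
Augmenting path P5→Q2 (+1); matched 2.
Augmenting path P6→Q4 (+1); matched 3.
Augmenting path P2→Q1→P1→Q3 (+1); matched 4.
No augmenting path remains; maximum matching = 4.
König certificate: {P1, P5, P6, Q1} is a vertex cover of size 4 (every listed pair touches it), so no matching can be larger.

4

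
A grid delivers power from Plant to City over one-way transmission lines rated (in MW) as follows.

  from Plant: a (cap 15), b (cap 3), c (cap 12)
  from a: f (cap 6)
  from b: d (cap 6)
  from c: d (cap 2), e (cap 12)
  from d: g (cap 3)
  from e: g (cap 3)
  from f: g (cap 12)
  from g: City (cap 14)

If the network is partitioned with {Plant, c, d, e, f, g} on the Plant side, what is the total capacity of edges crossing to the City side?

Edges leaving {Plant, c, d, e, f, g}: Plant→a (15), Plant→b (3), g→City (14).
Cut capacity = 15 + 3 + 14 = 32.

32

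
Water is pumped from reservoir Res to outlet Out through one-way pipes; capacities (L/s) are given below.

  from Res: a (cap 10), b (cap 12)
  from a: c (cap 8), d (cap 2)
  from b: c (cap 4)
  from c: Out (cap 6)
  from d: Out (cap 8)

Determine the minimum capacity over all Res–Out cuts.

8

Augment Res→a→c→Out: bottleneck 6, flow now 6.
Augment Res→a→d→Out: bottleneck 2, flow now 8.
No augmenting path remains; maximum flow = 8.
By max-flow min-cut, the minimum cut capacity equals the max flow.
In the residual graph, reachable from Res: {Res, a, b, c}.
Min-cut edges: a→d (2), c→Out (6); capacity 2 + 6 = 8.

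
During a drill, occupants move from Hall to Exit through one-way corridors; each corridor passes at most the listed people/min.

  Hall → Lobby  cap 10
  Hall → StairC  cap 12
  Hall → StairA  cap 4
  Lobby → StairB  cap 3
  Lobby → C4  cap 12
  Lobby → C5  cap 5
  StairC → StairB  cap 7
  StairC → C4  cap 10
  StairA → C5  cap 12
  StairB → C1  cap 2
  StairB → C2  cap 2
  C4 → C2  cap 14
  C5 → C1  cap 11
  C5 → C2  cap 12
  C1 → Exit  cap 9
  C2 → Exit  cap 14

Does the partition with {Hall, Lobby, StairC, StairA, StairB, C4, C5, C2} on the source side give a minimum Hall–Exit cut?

Given cut capacity: 2 + 11 + 14 = 27.
Augment Hall→Lobby→StairB→C1→Exit: bottleneck 2, flow now 2.
Augment Hall→Lobby→StairB→C2→Exit: bottleneck 1, flow now 3.
Augment Hall→Lobby→C4→C2→Exit: bottleneck 7, flow now 10.
Augment Hall→StairC→StairB→C2→Exit: bottleneck 1, flow now 11.
Augment Hall→StairC→C4→C2→Exit: bottleneck 5, flow now 16.
Augment Hall→StairA→C5→C1→Exit: bottleneck 4, flow now 20.
Augment Hall→StairC→StairB→Lobby→C5→C1→Exit: bottleneck 3, flow now 23. (uses reverse residual edge)
No augmenting path remains; maximum flow = 23.
In the residual graph, reachable from Hall: {Hall, Lobby, StairC, StairA, StairB, C4, C5, C1, C2}.
Min-cut edges: C1→Exit (9), C2→Exit (14); capacity 9 + 14 = 23.
Cut capacity 27 exceeds the max flow 23, so it is not minimum.

No — its capacity is 27, but the minimum cut has capacity 23.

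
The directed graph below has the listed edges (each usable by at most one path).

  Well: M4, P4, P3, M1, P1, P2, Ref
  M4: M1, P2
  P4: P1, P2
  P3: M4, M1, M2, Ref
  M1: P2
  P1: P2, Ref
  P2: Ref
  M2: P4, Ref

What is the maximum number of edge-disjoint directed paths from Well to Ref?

Assign every edge capacity 1; by Menger, the answer equals the max flow.
Path Well→Ref (+1); total 1.
Path Well→P3→Ref (+1); total 2.
Path Well→P1→Ref (+1); total 3.
Path Well→P2→Ref (+1); total 4.
No residual Well→Ref path; max flow = 4.
Certifying cut of size 4: {P1→Ref, P2→Ref, Well→P3, Well→Ref}.

4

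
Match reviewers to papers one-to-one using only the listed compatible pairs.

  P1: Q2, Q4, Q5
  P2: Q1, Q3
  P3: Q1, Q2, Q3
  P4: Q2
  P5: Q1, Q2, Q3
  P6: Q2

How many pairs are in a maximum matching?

Unit-capacity flow: source→left, listed edges, right→sink; max matching = max flow.
Augmenting path P1→Q2 (+1); matched 1.
Augmenting path P2→Q1 (+1); matched 2.
Augmenting path P3→Q3 (+1); matched 3.
Augmenting path P4→Q2→P1→Q4 (+1); matched 4.
No augmenting path remains; maximum matching = 4.
König certificate: {P1, Q1, Q2, Q3} is a vertex cover of size 4 (every listed pair touches it), so no matching can be larger.

4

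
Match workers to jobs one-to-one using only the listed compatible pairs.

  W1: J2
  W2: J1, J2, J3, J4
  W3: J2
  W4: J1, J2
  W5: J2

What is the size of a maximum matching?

3

Unit-capacity flow: source→left, listed edges, right→sink; max matching = max flow.
Augmenting path W1→J2 (+1); matched 1.
Augmenting path W2→J1 (+1); matched 2.
Augmenting path W4→J1→W2→J3 (+1); matched 3.
No augmenting path remains; maximum matching = 3.
König certificate: {W2, W4, J2} is a vertex cover of size 3 (every listed pair touches it), so no matching can be larger.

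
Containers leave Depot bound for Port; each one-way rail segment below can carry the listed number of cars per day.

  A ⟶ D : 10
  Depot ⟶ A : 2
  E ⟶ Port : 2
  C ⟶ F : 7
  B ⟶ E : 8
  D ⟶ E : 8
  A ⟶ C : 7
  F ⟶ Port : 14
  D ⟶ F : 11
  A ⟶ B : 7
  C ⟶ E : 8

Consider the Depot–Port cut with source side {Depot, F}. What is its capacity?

16

Edges leaving {Depot, F}: Depot→A (2), F→Port (14).
Cut capacity = 2 + 14 = 16.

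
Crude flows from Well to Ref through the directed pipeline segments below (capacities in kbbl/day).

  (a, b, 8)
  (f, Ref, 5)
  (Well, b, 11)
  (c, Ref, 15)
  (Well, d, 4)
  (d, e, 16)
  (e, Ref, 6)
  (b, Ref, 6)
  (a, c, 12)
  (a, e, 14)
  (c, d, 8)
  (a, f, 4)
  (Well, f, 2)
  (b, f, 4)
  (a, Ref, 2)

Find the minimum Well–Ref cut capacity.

Augment Well→b→Ref: bottleneck 6, flow now 6.
Augment Well→f→Ref: bottleneck 2, flow now 8.
Augment Well→b→f→Ref: bottleneck 3, flow now 11.
Augment Well→d→e→Ref: bottleneck 4, flow now 15.
No augmenting path remains; maximum flow = 15.
By max-flow min-cut, the minimum cut capacity equals the max flow.
In the residual graph, reachable from Well: {Well, b, f}.
Min-cut edges: Well→d (4), b→Ref (6), f→Ref (5); capacity 4 + 6 + 5 = 15.

15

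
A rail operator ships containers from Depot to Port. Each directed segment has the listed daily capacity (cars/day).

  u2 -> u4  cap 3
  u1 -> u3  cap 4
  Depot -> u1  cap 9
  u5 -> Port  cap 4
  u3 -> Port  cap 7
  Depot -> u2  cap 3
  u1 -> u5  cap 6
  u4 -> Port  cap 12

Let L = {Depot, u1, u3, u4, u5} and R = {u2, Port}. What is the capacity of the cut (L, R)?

26

Edges leaving {Depot, u1, u3, u4, u5}: Depot→u2 (3), u3→Port (7), u4→Port (12), u5→Port (4).
Cut capacity = 3 + 7 + 12 + 4 = 26.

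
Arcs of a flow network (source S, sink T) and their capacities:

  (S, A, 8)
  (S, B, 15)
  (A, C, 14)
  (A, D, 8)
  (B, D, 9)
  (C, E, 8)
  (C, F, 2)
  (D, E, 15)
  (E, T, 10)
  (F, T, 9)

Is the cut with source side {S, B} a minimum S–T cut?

Given cut capacity: 8 + 9 = 17.
Augment S→A→C→E→T: bottleneck 8, flow now 8.
Augment S→B→D→E→T: bottleneck 2, flow now 10.
Augment S→B→D→E→C→F→T: bottleneck 2, flow now 12. (uses reverse residual edge)
No augmenting path remains; maximum flow = 12.
In the residual graph, reachable from S: {S, A, B, C, D, E}.
Min-cut edges: C→F (2), E→T (10); capacity 2 + 10 = 12.
Cut capacity 17 exceeds the max flow 12, so it is not minimum.

No — its capacity is 17, but the minimum cut has capacity 12.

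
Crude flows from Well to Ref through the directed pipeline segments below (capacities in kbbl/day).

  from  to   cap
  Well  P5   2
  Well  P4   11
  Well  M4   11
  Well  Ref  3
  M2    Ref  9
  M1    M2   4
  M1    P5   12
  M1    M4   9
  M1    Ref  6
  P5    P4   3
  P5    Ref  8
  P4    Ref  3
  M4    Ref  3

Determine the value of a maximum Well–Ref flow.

11

Augment Well→Ref: bottleneck 3, flow now 3.
Augment Well→P5→Ref: bottleneck 2, flow now 5.
Augment Well→P4→Ref: bottleneck 3, flow now 8.
Augment Well→M4→Ref: bottleneck 3, flow now 11.
No augmenting path remains; maximum flow = 11.
In the residual graph, reachable from Well: {Well, P4, M4}.
Min-cut edges: Well→P5 (2), Well→Ref (3), P4→Ref (3), M4→Ref (3); capacity 2 + 3 + 3 + 3 = 11.
This cut is saturated, so no flow can exceed 11.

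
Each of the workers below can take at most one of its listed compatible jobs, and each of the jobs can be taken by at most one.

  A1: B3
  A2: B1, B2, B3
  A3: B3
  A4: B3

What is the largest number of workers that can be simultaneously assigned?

Unit-capacity flow: source→left, listed edges, right→sink; max matching = max flow.
Augmenting path A1→B3 (+1); matched 1.
Augmenting path A2→B1 (+1); matched 2.
No augmenting path remains; maximum matching = 2.
König certificate: {A2, B3} is a vertex cover of size 2 (every listed pair touches it), so no matching can be larger.

2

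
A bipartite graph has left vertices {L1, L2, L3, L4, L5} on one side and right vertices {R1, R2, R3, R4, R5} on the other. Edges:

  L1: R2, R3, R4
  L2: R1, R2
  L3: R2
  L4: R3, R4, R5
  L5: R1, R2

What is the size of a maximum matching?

4

Unit-capacity flow: source→left, listed edges, right→sink; max matching = max flow.
Augmenting path L1→R2 (+1); matched 1.
Augmenting path L2→R1 (+1); matched 2.
Augmenting path L4→R3 (+1); matched 3.
Augmenting path L3→R2→L1→R4 (+1); matched 4.
No augmenting path remains; maximum matching = 4.
König certificate: {L1, L4, R1, R2} is a vertex cover of size 4 (every listed pair touches it), so no matching can be larger.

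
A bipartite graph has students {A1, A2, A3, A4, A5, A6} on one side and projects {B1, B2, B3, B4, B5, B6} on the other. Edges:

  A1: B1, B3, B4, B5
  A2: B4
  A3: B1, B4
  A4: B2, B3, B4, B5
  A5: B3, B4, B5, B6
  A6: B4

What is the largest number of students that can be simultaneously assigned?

Unit-capacity flow: source→left, listed edges, right→sink; max matching = max flow.
Augmenting path A1→B1 (+1); matched 1.
Augmenting path A2→B4 (+1); matched 2.
Augmenting path A4→B2 (+1); matched 3.
Augmenting path A5→B3 (+1); matched 4.
Augmenting path A3→B1→A1→B5 (+1); matched 5.
No augmenting path remains; maximum matching = 5.
König certificate: {A1, A3, A4, A5, B4} is a vertex cover of size 5 (every listed pair touches it), so no matching can be larger.

5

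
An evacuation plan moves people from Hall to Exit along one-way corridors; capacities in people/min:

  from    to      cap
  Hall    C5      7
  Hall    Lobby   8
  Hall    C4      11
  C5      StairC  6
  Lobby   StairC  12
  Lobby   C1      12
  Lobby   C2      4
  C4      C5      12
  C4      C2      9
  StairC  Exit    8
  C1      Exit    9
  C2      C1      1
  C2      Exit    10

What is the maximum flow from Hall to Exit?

23

Augment Hall→C5→StairC→Exit: bottleneck 6, flow now 6.
Augment Hall→Lobby→StairC→Exit: bottleneck 2, flow now 8.
Augment Hall→Lobby→C1→Exit: bottleneck 6, flow now 14.
Augment Hall→C4→C2→Exit: bottleneck 9, flow now 23.
No augmenting path remains; maximum flow = 23.
In the residual graph, reachable from Hall: {Hall, C5, C4}.
Min-cut edges: Hall→Lobby (8), C5→StairC (6), C4→C2 (9); capacity 8 + 6 + 9 = 23.
This cut is saturated, so no flow can exceed 23.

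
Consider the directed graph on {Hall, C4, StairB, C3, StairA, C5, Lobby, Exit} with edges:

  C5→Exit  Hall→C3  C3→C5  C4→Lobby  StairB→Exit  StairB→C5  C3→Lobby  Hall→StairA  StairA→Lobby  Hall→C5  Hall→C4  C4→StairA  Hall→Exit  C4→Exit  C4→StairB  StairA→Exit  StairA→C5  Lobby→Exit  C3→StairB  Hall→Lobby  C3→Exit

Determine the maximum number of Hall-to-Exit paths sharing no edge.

6

Assign every edge capacity 1; by Menger, the answer equals the max flow.
Path Hall→Exit (+1); total 1.
Path Hall→C4→Exit (+1); total 2.
Path Hall→C3→Exit (+1); total 3.
Path Hall→StairA→Exit (+1); total 4.
Path Hall→C5→Exit (+1); total 5.
Path Hall→Lobby→Exit (+1); total 6.
No residual Hall→Exit path; max flow = 6.
Certifying cut of size 6: {Hall→C3, Hall→C4, Hall→C5, Hall→Exit, Hall→Lobby, Hall→StairA}.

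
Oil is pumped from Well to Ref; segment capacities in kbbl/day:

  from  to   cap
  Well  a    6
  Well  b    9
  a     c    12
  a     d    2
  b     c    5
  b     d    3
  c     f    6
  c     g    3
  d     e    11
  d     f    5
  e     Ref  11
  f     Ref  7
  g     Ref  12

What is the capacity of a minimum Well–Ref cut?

Augment Well→a→c→f→Ref: bottleneck 6, flow now 6.
Augment Well→b→c→g→Ref: bottleneck 3, flow now 9.
Augment Well→b→d→e→Ref: bottleneck 3, flow now 12.
Augment Well→b→c→a→d→e→Ref: bottleneck 2, flow now 14. (uses reverse residual edge)
No augmenting path remains; maximum flow = 14.
By max-flow min-cut, the minimum cut capacity equals the max flow.
In the residual graph, reachable from Well: {Well, b}.
Min-cut edges: Well→a (6), b→c (5), b→d (3); capacity 6 + 5 + 3 = 14.

14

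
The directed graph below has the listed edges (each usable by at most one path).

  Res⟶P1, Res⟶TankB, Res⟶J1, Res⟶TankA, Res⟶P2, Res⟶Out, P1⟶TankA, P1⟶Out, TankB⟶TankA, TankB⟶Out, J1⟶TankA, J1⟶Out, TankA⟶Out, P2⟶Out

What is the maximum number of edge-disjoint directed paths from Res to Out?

Assign every edge capacity 1; by Menger, the answer equals the max flow.
Path Res→Out (+1); total 1.
Path Res→P1→Out (+1); total 2.
Path Res→TankB→Out (+1); total 3.
Path Res→J1→Out (+1); total 4.
Path Res→TankA→Out (+1); total 5.
Path Res→P2→Out (+1); total 6.
No residual Res→Out path; max flow = 6.
Certifying cut of size 6: {Res→J1, Res→Out, Res→P1, Res→P2, Res→TankA, Res→TankB}.

6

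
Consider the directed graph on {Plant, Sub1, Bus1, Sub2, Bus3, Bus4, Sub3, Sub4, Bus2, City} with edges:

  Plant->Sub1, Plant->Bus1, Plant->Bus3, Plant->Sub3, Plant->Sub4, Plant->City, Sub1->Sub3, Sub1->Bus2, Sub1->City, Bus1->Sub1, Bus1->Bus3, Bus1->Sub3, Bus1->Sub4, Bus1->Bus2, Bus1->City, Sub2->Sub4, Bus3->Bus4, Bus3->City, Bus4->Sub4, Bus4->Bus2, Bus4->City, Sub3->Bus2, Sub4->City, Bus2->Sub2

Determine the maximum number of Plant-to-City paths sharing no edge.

Assign every edge capacity 1; by Menger, the answer equals the max flow.
Path Plant→City (+1); total 1.
Path Plant→Sub1→City (+1); total 2.
Path Plant→Bus1→City (+1); total 3.
Path Plant→Bus3→City (+1); total 4.
Path Plant→Sub4→City (+1); total 5.
No residual Plant→City path; max flow = 5.
Certifying cut of size 5: {Plant→Bus1, Plant→Bus3, Plant→City, Plant→Sub1, Sub4→City}.

5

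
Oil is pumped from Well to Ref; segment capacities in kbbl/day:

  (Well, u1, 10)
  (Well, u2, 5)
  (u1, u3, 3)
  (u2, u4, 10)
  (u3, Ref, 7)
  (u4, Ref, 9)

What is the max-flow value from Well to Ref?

8

Augment Well→u1→u3→Ref: bottleneck 3, flow now 3.
Augment Well→u2→u4→Ref: bottleneck 5, flow now 8.
No augmenting path remains; maximum flow = 8.
In the residual graph, reachable from Well: {Well, u1}.
Min-cut edges: Well→u2 (5), u1→u3 (3); capacity 5 + 3 = 8.
This cut is saturated, so no flow can exceed 8.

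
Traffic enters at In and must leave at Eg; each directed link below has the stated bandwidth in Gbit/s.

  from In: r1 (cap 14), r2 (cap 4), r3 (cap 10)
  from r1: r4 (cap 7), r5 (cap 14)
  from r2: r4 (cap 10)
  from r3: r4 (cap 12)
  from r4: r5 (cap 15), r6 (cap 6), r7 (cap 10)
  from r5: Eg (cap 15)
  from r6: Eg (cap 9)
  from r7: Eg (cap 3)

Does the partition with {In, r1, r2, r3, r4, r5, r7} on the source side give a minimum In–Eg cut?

Given cut capacity: 6 + 15 + 3 = 24.
Augment In→r1→r5→Eg: bottleneck 14, flow now 14.
Augment In→r2→r4→r5→Eg: bottleneck 1, flow now 15.
Augment In→r2→r4→r6→Eg: bottleneck 3, flow now 18.
Augment In→r3→r4→r6→Eg: bottleneck 3, flow now 21.
Augment In→r3→r4→r7→Eg: bottleneck 3, flow now 24.
No augmenting path remains; maximum flow = 24.
Cut capacity 24 equals the max flow, so it is a minimum cut.

Yes — it is a minimum cut (capacity 24).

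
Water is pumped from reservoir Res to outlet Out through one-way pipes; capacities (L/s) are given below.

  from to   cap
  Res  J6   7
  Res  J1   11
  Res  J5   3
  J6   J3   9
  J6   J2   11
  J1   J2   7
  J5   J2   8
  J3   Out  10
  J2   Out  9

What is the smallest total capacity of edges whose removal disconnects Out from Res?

Augment Res→J6→J3→Out: bottleneck 7, flow now 7.
Augment Res→J1→J2→Out: bottleneck 7, flow now 14.
Augment Res→J5→J2→Out: bottleneck 2, flow now 16.
No augmenting path remains; maximum flow = 16.
By max-flow min-cut, the minimum cut capacity equals the max flow.
In the residual graph, reachable from Res: {Res, J1, J5, J2}.
Min-cut edges: Res→J6 (7), J2→Out (9); capacity 7 + 9 = 16.

16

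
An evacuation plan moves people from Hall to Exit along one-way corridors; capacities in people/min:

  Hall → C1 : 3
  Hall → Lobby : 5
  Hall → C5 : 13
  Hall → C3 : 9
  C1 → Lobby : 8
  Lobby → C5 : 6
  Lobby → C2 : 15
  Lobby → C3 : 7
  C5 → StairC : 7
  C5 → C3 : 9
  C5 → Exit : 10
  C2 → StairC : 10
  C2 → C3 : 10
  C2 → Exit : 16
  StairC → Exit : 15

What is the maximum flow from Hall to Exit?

Augment Hall→C5→Exit: bottleneck 10, flow now 10.
Augment Hall→Lobby→C2→Exit: bottleneck 5, flow now 15.
Augment Hall→C5→StairC→Exit: bottleneck 3, flow now 18.
Augment Hall→C1→Lobby→C2→Exit: bottleneck 3, flow now 21.
No augmenting path remains; maximum flow = 21.
In the residual graph, reachable from Hall: {Hall, C3}.
Min-cut edges: Hall→C1 (3), Hall→Lobby (5), Hall→C5 (13); capacity 3 + 5 + 13 = 21.
This cut is saturated, so no flow can exceed 21.

21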